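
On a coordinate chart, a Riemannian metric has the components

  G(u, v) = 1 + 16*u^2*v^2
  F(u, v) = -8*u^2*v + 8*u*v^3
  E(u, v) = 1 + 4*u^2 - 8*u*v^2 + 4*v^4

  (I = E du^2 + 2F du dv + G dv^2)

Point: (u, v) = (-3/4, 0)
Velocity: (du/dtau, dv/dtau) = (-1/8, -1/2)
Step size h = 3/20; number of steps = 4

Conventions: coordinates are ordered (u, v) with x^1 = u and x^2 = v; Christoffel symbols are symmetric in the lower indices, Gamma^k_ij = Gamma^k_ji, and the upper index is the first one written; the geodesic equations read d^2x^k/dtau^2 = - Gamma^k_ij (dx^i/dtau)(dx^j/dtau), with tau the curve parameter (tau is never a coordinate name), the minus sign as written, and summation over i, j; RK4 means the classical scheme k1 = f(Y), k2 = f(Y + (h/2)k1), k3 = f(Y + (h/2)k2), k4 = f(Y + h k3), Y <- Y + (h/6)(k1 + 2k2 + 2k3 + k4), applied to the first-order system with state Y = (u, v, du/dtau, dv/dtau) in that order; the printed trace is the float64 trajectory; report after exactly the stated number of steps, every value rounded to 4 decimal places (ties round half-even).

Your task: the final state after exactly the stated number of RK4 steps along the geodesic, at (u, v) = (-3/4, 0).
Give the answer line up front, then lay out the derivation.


Answer: u = -0.7652, v = -0.2893, du/dtau = 0.0578, dv/dtau = -0.4533

f(Y) = (du/dtau, dv/dtau, -Gamma^u_ij Y'^i Y'^j, -Gamma^v_ij Y'^i Y'^j) with the Gammas evaluated at the stage position; h = 0.150000; intermediate values shown to 6 dp
step 0: u = -0.7500, v = 0.0000, du/dtau = -0.1250, dv/dtau = -0.5000
step 1:
  k1: at (u, v) = (-0.750000, 0.000000), (du/dtau, dv/dtau) = (-0.125000, -0.500000); Gamma_uuu = -0.923077, Gamma_uuv = 0.000000, Gamma_uvv = -1.384615, Gamma_vuu = 0.000000, Gamma_vuv = 0.000000, Gamma_vvv = 0.000000; k1 = (-0.125000, -0.500000, 0.360577, 0.000000)
  k2: at (u, v) = (-0.759375, -0.037500), (du/dtau, dv/dtau) = (-0.097957, -0.500000); Gamma_uuu = -0.914366, Gamma_uuv = -0.068577, Gamma_uvv = -1.388693, Gamma_vuu = -0.068451, Gamma_vuv = -0.005134, Gamma_vvv = -0.103959; k2 = (-0.097957, -0.500000, 0.362665, 0.027150)
  k3: at (u, v) = (-0.757347, -0.037500), (du/dtau, dv/dtau) = (-0.097800, -0.497964); Gamma_uuu = -0.915338, Gamma_uuv = -0.068650, Gamma_uvv = -1.386456, Gamma_vuu = -0.068523, Gamma_vuv = -0.005139, Gamma_vvv = -0.103791; k3 = (-0.097800, -0.497964, 0.359238, 0.026893)
  k4: at (u, v) = (-0.764670, -0.074695), (du/dtau, dv/dtau) = (-0.071114, -0.495966); Gamma_uuu = -0.899474, Gamma_uuv = -0.134372, Gamma_uvv = -1.375601, Gamma_vuu = -0.133398, Gamma_vuv = -0.019928, Gamma_vvv = -0.204011; k4 = (-0.071114, -0.495966, 0.352401, 0.052264)
  Y <- Y + (h/6)(k1 + 2k2 + 2k3 + k4): u = -0.7647, v = -0.0748, du/dtau = -0.0711, dv/dtau = -0.4960
step 2:
  k1: at (u, v) = (-0.764691, -0.074797), (du/dtau, dv/dtau) = (-0.071080, -0.495991); Gamma_uuu = -0.899419, Gamma_uuv = -0.134548, Gamma_uvv = -1.375555, Gamma_vuu = -0.133571, Gamma_vuv = -0.019982, Gamma_vvv = -0.204281; k1 = (-0.071080, -0.495991, 0.352428, 0.052338)
  k2: at (u, v) = (-0.770022, -0.111997), (du/dtau, dv/dtau) = (-0.044648, -0.492066); Gamma_uuu = -0.877160, Gamma_uuv = -0.196478, Gamma_uvv = -1.350865, Gamma_vuu = -0.193329, Gamma_vuv = -0.043304, Gamma_vvv = -0.297735; k2 = (-0.044648, -0.492066, 0.337465, 0.074378)
  k3: at (u, v) = (-0.768039, -0.111702), (du/dtau, dv/dtau) = (-0.045771, -0.490413); Gamma_uuu = -0.878320, Gamma_uuv = -0.196221, Gamma_uvv = -1.349169, Gamma_vuu = -0.193084, Gamma_vuv = -0.043136, Gamma_vvv = -0.296592; k3 = (-0.045771, -0.490413, 0.335131, 0.073673)
  k4: at (u, v) = (-0.771556, -0.148359), (du/dtau, dv/dtau) = (-0.020811, -0.484940); Gamma_uuu = -0.851321, Gamma_uuv = -0.252603, Gamma_uvv = -1.313684, Gamma_vuu = -0.245596, Gamma_vuv = -0.072873, Gamma_vvv = -0.378983; k4 = (-0.020811, -0.484940, 0.314403, 0.090702)
  Y <- Y + (h/6)(k1 + 2k2 + 2k3 + k4): u = -0.7715, v = -0.1484, du/dtau = -0.0208, dv/dtau = -0.4850
step 3:
  k1: at (u, v) = (-0.771509, -0.148445), (du/dtau, dv/dtau) = (-0.020780, -0.485013); Gamma_uuu = -0.851280, Gamma_uuv = -0.252736, Gamma_uvv = -1.313540, Gamma_vuu = -0.245718, Gamma_vuv = -0.072951, Gamma_vvv = -0.379147; k1 = (-0.020780, -0.485013, 0.314456, 0.090766)
  k2: at (u, v) = (-0.773067, -0.184821), (du/dtau, dv/dtau) = (0.002804, -0.478205); Gamma_uuu = -0.820960, Gamma_uuv = -0.303460, Gamma_uvv = -1.269314, Gamma_vuu = -0.290619, Gamma_vuv = -0.107425, Gamma_vvv = -0.449336; k2 = (0.002804, -0.478205, 0.289460, 0.102469)
  k3: at (u, v) = (-0.771299, -0.184310), (du/dtau, dv/dtau) = (0.000930, -0.477328); Gamma_uuu = -0.822296, Gamma_uuv = -0.303115, Gamma_uvv = -1.268471, Gamma_vuu = -0.290328, Gamma_vuv = -0.107021, Gamma_vvv = -0.447859; k3 = (0.000930, -0.477328, 0.288742, 0.101946)
  k4: at (u, v) = (-0.771369, -0.220044), (du/dtau, dv/dtau) = (0.022531, -0.469721); Gamma_uuu = -0.790315, Gamma_uuv = -0.347808, Gamma_uvv = -1.219250, Gamma_vuu = -0.327265, Gamma_vuv = -0.144025, Gamma_vvv = -0.504885; k4 = (0.022531, -0.469721, 0.262052, 0.108514)
  Y <- Y + (h/6)(k1 + 2k2 + 2k3 + k4): u = -0.7713, v = -0.2201, du/dtau = 0.0225, dv/dtau = -0.4698
step 4:
  k1: at (u, v) = (-0.771278, -0.220090), (du/dtau, dv/dtau) = (0.022543, -0.469810); Gamma_uuu = -0.790320, Gamma_uuv = -0.347882, Gamma_uvv = -1.219113, Gamma_vuu = -0.327325, Gamma_vuv = -0.144082, Gamma_vvv = -0.504917; k1 = (0.022543, -0.469810, 0.262117, 0.108560)
  k2: at (u, v) = (-0.769588, -0.255325), (du/dtau, dv/dtau) = (0.042202, -0.461668); Gamma_uuu = -0.757996, Gamma_uuv = -0.387071, Gamma_uvv = -1.166689, Gamma_vuu = -0.356843, Gamma_vuv = -0.182222, Gamma_vvv = -0.549244; k2 = (0.042202, -0.461668, 0.234932, 0.110599)
  k3: at (u, v) = (-0.768113, -0.254715), (du/dtau, dv/dtau) = (0.040163, -0.461515); Gamma_uuu = -0.759342, Gamma_uuv = -0.386831, Gamma_uvv = -1.166522, Gamma_vuu = -0.356702, Gamma_vuv = -0.181714, Gamma_vvv = -0.547975; k3 = (0.040163, -0.461515, 0.235349, 0.110556)
  k4: at (u, v) = (-0.765254, -0.289317), (du/dtau, dv/dtau) = (0.057845, -0.453227); Gamma_uuu = -0.727593, Gamma_uuv = -0.421010, Gamma_uvv = -1.113587, Gamma_vuu = -0.379500, Gamma_vuv = -0.219591, Gamma_vvv = -0.580828; k4 = (0.057845, -0.453227, 0.209106, 0.109066)
  Y <- Y + (h/6)(k1 + 2k2 + 2k3 + k4): u = -0.7652, v = -0.2893, du/dtau = 0.0578, dv/dtau = -0.4533


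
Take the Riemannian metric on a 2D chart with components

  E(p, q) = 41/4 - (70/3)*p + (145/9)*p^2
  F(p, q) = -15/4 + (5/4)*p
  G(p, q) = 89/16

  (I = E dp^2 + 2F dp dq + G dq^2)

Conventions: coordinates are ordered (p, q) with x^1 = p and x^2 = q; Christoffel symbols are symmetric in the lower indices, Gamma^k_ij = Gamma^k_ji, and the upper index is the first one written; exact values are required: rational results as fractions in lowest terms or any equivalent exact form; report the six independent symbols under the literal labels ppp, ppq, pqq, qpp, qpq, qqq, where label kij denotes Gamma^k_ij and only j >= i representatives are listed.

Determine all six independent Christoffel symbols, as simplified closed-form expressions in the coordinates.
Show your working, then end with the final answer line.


E = 41/4 - (70/3)*p + (145/9)*p^2; F = -15/4 + (5/4)*p; G = 89/16
Gamma^k_ij = (1/2) g^{kl} (d_i g_jl + d_j g_il - d_l g_ij), with g^inv = (1/(EG-F^2)) [[G, -F], [-F, E]]
first partials: E_p = -70/3 + (290/9)*p, E_q = 0, F_p = 5/4, F_q = 0, G_p = 0, G_q = 0
D = EG - F^2 = 2749/64 - (1445/12)*p + (1585/18)*p^2
expanded: Gamma^p_pp = (G E_p - 2F F_p + F E_q)/(2D), Gamma^p_pq = (G E_q - F G_p)/(2D), Gamma^p_qq = (2G F_q - G G_p - F G_q)/(2D), Gamma^q_pp = (2E F_p - E E_q - F E_p)/(2D), Gamma^q_pq = (E G_p - F E_q)/(2D), Gamma^q_qq = (E G_q - 2F F_q + F G_p)/(2D); substitute and cancel common factors

Answer: Gamma_ppp = (50720*p - 34680)/(50720*p^2 - 69360*p + 24741), Gamma_ppq = 0, Gamma_pqq = 0, Gamma_qpp = (26400*p - 17820)/(50720*p^2 - 69360*p + 24741), Gamma_qpq = 0, Gamma_qqq = 0


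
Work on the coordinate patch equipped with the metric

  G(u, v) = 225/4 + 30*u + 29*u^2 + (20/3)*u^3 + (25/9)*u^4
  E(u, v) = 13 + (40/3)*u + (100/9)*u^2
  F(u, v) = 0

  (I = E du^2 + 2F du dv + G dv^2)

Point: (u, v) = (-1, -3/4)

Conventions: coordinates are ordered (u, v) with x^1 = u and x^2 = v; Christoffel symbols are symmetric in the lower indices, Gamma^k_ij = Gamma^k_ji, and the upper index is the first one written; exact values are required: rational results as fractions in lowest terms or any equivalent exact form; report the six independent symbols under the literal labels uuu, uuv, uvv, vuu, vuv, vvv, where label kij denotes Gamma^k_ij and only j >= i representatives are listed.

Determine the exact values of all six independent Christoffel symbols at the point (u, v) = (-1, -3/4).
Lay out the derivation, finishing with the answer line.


E = 97/9, F = 0, G = 1849/36 at the point
E_u = -80/9, E_v = 0, F_u = 0, F_v = 0, G_u = -172/9, G_v = 0
EG - F^2 = 179353/324;  g^inv = (324/179353) * [[1849/36, 0], [0, 97/9]]
first-kind symbols [ij,l] = (1/2)(d_i g_jl + d_j g_il - d_l g_ij): [uu,u] = E_u/2 = -40/9, [uu,v] = F_u - E_v/2 = 0, [uv,u] = E_v/2 = 0, [uv,v] = G_u/2 = -86/9, [vv,u] = F_v - G_u/2 = 86/9, [vv,v] = G_v/2 = 0
Gamma^u_ij = (G*[ij,u] - F*[ij,v])/(EG - F^2), Gamma^v_ij = (E*[ij,v] - F*[ij,u])/(EG - F^2)

Answer: Gamma_uuu = -40/97, Gamma_uuv = 0, Gamma_uvv = 86/97, Gamma_vuu = 0, Gamma_vuv = -8/43, Gamma_vvv = 0


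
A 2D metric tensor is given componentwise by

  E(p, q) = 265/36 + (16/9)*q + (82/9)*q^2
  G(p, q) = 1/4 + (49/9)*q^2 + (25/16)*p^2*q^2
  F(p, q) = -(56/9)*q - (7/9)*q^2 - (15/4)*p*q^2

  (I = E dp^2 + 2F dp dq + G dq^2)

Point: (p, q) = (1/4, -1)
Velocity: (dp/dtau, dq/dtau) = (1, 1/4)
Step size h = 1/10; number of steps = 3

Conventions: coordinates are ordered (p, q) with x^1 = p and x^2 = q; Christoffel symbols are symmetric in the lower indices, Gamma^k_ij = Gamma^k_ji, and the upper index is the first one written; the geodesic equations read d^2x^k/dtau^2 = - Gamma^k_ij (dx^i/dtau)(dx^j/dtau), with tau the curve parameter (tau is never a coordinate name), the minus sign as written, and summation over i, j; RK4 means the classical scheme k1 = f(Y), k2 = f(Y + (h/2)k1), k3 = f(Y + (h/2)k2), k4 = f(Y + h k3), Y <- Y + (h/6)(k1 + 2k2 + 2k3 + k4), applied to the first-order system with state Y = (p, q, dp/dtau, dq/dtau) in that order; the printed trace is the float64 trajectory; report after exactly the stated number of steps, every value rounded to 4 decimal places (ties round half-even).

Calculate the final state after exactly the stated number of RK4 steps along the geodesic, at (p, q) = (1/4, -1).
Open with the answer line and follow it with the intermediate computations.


Answer: p = 0.5724, q = -0.9802, dp/dtau = 1.1187, dq/dtau = -0.0998

f(Y) = (dp/dtau, dq/dtau, -Gamma^p_ij Y'^i Y'^j, -Gamma^q_ij Y'^i Y'^j) with the Gammas evaluated at the stage position; h = 0.100000; intermediate values shown to 6 dp
step 0: p = 0.2500, q = -1.0000, dp/dtau = 1.0000, dq/dtau = 0.2500
step 1:
  k1: at (p, q) = (0.250000, -1.000000), (dp/dtau, dq/dtau) = (1.000000, 0.250000); Gamma_ppp = -0.311054, Gamma_ppq = -0.762116, Gamma_pqq = 0.101017, Gamma_qpp = 1.014162, Gamma_qpq = 0.660458, Gamma_qqq = -1.035441; k1 = (1.000000, 0.250000, 0.685799, -1.279676)
  k2: at (p, q) = (0.300000, -0.987500), (dp/dtau, dq/dtau) = (1.034290, 0.186016); Gamma_ppp = -0.297635, Gamma_ppq = -0.750597, Gamma_pqq = 0.109339, Gamma_qpp = 1.005568, Gamma_qpq = 0.645395, Gamma_qqq = -1.050540; k2 = (1.034290, 0.186016, 0.603435, -1.287703)
  k3: at (p, q) = (0.301714, -0.990699), (dp/dtau, dq/dtau) = (1.030172, 0.185615); Gamma_ppp = -0.294343, Gamma_ppq = -0.748688, Gamma_pqq = 0.109421, Gamma_qpp = 0.997654, Gamma_qpq = 0.640988, Gamma_qqq = -1.047259; k3 = (1.030172, 0.185615, 0.594924, -1.267816)
  k4: at (p, q) = (0.353017, -0.981439), (dp/dtau, dq/dtau) = (1.059492, 0.123218); Gamma_ppp = -0.278464, Gamma_ppq = -0.736086, Gamma_pqq = 0.117658, Gamma_qpp = 0.981708, Gamma_qpq = 0.622398, Gamma_qqq = -1.058619; k4 = (1.059492, 0.123218, 0.502987, -1.248426)
  Y <- Y + (h/6)(k1 + 2k2 + 2k3 + k4): p = 0.3531, q = -0.9814, dp/dtau = 1.0598, dq/dtau = 0.1227
step 2:
  k1: at (p, q) = (0.353140, -0.981392), (dp/dtau, dq/dtau) = (1.059758, 0.122681); Gamma_ppp = -0.278445, Gamma_ppq = -0.736066, Gamma_pqq = 0.117680, Gamma_qpp = 0.981720, Gamma_qpq = 0.622380, Gamma_qqq = -1.058672; k1 = (1.059758, 0.122681, 0.502342, -1.248458)
  k2: at (p, q) = (0.406128, -0.975258), (dp/dtau, dq/dtau) = (1.084876, 0.060258); Gamma_ppp = -0.260281, Gamma_ppq = -0.722486, Gamma_pqq = 0.125859, Gamma_qpp = 0.958836, Gamma_qpq = 0.600473, Gamma_qqq = -1.066259; k2 = (1.084876, 0.060258, 0.400344, -1.203144)
  k3: at (p, q) = (0.407384, -0.978379), (dp/dtau, dq/dtau) = (1.079776, 0.062524); Gamma_ppp = -0.257558, Gamma_ppq = -0.720979, Gamma_pqq = 0.125808, Gamma_qpp = 0.951906, Gamma_qpq = 0.596750, Gamma_qqq = -1.062856; k3 = (1.079776, 0.062524, 0.397148, -1.186262)
  k4: at (p, q) = (0.461118, -0.975140), (dp/dtau, dq/dtau) = (1.099473, 0.004055); Gamma_ppp = -0.238200, Gamma_ppq = -0.707143, Gamma_pqq = 0.133721, Gamma_qpp = 0.924130, Gamma_qpq = 0.572868, Gamma_qqq = -1.066624; k4 = (1.099473, 0.004055, 0.294249, -1.122217)
  Y <- Y + (h/6)(k1 + 2k2 + 2k3 + k4): p = 0.4613, q = -0.9752, dp/dtau = 1.0996, dq/dtau = 0.0035
step 3:
  k1: at (p, q) = (0.461282, -0.975187), (dp/dtau, dq/dtau) = (1.099618, 0.003523); Gamma_ppp = -0.238105, Gamma_ppq = -0.707083, Gamma_pqq = 0.133740, Gamma_qpp = 0.923939, Gamma_qpq = 0.572743, Gamma_qqq = -1.066571; k1 = (1.099618, 0.003523, 0.293383, -1.121614)
  k2: at (p, q) = (0.516263, -0.975011), (dp/dtau, dq/dtau) = (1.114287, -0.052558); Gamma_ppp = -0.217459, Gamma_ppq = -0.692899, Gamma_pqq = 0.141428, Gamma_qpp = 0.891137, Gamma_qpq = 0.546740, Gamma_qqq = -1.066295; k2 = (1.114287, -0.052558, 0.188455, -1.039483)
  k3: at (p, q) = (0.516997, -0.977815), (dp/dtau, dq/dtau) = (1.109041, -0.048451); Gamma_ppp = -0.215463, Gamma_ppq = -0.691827, Gamma_pqq = 0.141270, Gamma_qpp = 0.885747, Gamma_qpq = 0.543935, Gamma_qqq = -1.063154; k3 = (1.109041, -0.048451, 0.190332, -1.028491)
  k4: at (p, q) = (0.572187, -0.980032), (dp/dtau, dq/dtau) = (1.118651, -0.099326); Gamma_ppp = -0.194788, Gamma_ppq = -0.678003, Gamma_pqq = 0.148593, Gamma_qpp = 0.850751, Gamma_qpq = 0.517439, Gamma_qqq = -1.059532; k4 = (1.118651, -0.099326, 0.091620, -0.939173)
  Y <- Y + (h/6)(k1 + 2k2 + 2k3 + k4): p = 0.5724, q = -0.9802, dp/dtau = 1.1187, dq/dtau = -0.0998


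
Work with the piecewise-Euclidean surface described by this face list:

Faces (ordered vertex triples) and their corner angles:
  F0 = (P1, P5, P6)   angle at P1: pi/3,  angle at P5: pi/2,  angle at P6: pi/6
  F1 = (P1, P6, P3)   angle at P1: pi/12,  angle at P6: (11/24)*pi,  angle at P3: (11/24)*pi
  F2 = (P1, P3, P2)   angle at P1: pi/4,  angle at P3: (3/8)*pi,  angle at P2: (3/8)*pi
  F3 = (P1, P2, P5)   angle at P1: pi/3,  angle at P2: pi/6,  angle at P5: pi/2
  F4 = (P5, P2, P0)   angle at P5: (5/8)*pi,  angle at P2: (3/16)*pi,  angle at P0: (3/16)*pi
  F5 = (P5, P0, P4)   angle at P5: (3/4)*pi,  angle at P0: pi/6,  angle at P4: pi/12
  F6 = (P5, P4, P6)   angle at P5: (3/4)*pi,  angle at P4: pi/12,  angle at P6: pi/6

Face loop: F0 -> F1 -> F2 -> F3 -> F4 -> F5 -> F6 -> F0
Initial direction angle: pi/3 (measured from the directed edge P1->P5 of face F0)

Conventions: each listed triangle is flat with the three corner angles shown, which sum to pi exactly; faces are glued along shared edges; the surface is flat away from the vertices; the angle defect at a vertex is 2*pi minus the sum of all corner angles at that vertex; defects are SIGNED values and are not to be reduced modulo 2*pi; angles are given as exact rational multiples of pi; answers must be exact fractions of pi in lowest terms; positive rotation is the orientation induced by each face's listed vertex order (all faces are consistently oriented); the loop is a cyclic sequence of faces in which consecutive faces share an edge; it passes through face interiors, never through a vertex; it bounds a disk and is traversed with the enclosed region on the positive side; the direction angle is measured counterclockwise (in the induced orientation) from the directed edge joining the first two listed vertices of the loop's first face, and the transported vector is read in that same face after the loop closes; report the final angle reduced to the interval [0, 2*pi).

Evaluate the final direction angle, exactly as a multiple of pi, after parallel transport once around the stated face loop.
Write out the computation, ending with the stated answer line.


enclosed vertex P1: corner angles sum to pi, defect = 2*pi - pi = pi
enclosed vertex P5: corner angles sum to (25/8)*pi, defect = 2*pi - (25/8)*pi = (-9/8)*pi
the final direction is the initial angle plus the enclosed defects, taken mod 2*pi in the induced orientation
final angle = pi/3 - pi/8 = (5/24)*pi (mod 2*pi)

Answer: final direction angle = (5/24)*pi


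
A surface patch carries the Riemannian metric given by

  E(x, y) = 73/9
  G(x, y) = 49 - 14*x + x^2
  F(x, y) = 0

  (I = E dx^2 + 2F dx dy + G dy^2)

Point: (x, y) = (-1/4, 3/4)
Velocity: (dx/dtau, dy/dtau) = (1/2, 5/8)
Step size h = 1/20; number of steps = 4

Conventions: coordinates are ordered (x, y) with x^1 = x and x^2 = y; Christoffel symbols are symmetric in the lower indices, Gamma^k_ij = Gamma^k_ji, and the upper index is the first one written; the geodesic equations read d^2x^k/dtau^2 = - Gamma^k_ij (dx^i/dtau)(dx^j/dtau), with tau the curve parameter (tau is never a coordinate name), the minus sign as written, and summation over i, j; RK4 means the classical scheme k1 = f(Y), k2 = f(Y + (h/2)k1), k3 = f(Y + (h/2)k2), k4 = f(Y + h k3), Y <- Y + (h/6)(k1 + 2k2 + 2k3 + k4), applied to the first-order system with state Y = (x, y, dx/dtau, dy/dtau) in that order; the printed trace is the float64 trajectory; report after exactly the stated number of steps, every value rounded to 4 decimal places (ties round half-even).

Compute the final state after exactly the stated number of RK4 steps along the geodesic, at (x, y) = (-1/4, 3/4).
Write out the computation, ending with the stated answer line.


f(Y) = (dx/dtau, dy/dtau, -Gamma^x_ij Y'^i Y'^j, -Gamma^y_ij Y'^i Y'^j) with the Gammas evaluated at the stage position; h = 0.050000; intermediate values shown to 6 dp
step 0: x = -0.2500, y = 0.7500, dx/dtau = 0.5000, dy/dtau = 0.6250
step 1:
  k1: at (x, y) = (-0.250000, 0.750000), (dx/dtau, dy/dtau) = (0.500000, 0.625000); Gamma_xxx = 0.000000, Gamma_xxy = 0.000000, Gamma_xyy = 0.893836, Gamma_yxx = 0.000000, Gamma_yxy = -0.137931, Gamma_yyy = 0.000000; k1 = (0.500000, 0.625000, -0.349155, 0.086207)
  k2: at (x, y) = (-0.237500, 0.765625), (dx/dtau, dy/dtau) = (0.491271, 0.627155); Gamma_xxx = 0.000000, Gamma_xxy = 0.000000, Gamma_xyy = 0.892295, Gamma_yxx = 0.000000, Gamma_yxy = -0.138169, Gamma_yyy = 0.000000; k2 = (0.491271, 0.627155, -0.350961, 0.085141)
  k3: at (x, y) = (-0.237718, 0.765679), (dx/dtau, dy/dtau) = (0.491226, 0.627129); Gamma_xxx = 0.000000, Gamma_xxy = 0.000000, Gamma_xyy = 0.892321, Gamma_yxx = 0.000000, Gamma_yxy = -0.138165, Gamma_yyy = 0.000000; k3 = (0.491226, 0.627129, -0.350941, 0.085127)
  k4: at (x, y) = (-0.225439, 0.781356), (dx/dtau, dy/dtau) = (0.482453, 0.629256); Gamma_xxx = 0.000000, Gamma_xxy = 0.000000, Gamma_xyy = 0.890808, Gamma_yxx = 0.000000, Gamma_yxy = -0.138400, Gamma_yyy = 0.000000; k4 = (0.482453, 0.629256, -0.352727, 0.084033)
  Y <- Y + (h/6)(k1 + 2k2 + 2k3 + k4): x = -0.2254, y = 0.7814, dx/dtau = 0.4825, dy/dtau = 0.6293
step 2:
  k1: at (x, y) = (-0.225438, 0.781357), (dx/dtau, dy/dtau) = (0.482453, 0.629256); Gamma_xxx = 0.000000, Gamma_xxy = 0.000000, Gamma_xyy = 0.890807, Gamma_yxx = 0.000000, Gamma_yxy = -0.138400, Gamma_yyy = 0.000000; k1 = (0.482453, 0.629256, -0.352727, 0.084033)
  k2: at (x, y) = (-0.213377, 0.797088), (dx/dtau, dy/dtau) = (0.473634, 0.631357); Gamma_xxx = 0.000000, Gamma_xxy = 0.000000, Gamma_xyy = 0.889320, Gamma_yxx = 0.000000, Gamma_yxy = -0.138631, Gamma_yyy = 0.000000; k2 = (0.473634, 0.631357, -0.354494, 0.082911)
  k3: at (x, y) = (-0.213597, 0.797141), (dx/dtau, dy/dtau) = (0.473590, 0.631329); Gamma_xxx = 0.000000, Gamma_xxy = 0.000000, Gamma_xyy = 0.889348, Gamma_yxx = 0.000000, Gamma_yxy = -0.138627, Gamma_yyy = 0.000000; k3 = (0.473590, 0.631329, -0.354473, 0.082897)
  k4: at (x, y) = (-0.201758, 0.812923), (dx/dtau, dy/dtau) = (0.464729, 0.633401); Gamma_xxx = 0.000000, Gamma_xxy = 0.000000, Gamma_xyy = 0.887888, Gamma_yxx = 0.000000, Gamma_yxy = -0.138855, Gamma_yyy = 0.000000; k4 = (0.464729, 0.633401, -0.356218, 0.081747)
  Y <- Y + (h/6)(k1 + 2k2 + 2k3 + k4): x = -0.2018, y = 0.8129, dx/dtau = 0.4647, dy/dtau = 0.6334
step 3:
  k1: at (x, y) = (-0.201758, 0.812924), (dx/dtau, dy/dtau) = (0.464729, 0.633401); Gamma_xxx = 0.000000, Gamma_xxy = 0.000000, Gamma_xyy = 0.887888, Gamma_yxx = 0.000000, Gamma_yxy = -0.138855, Gamma_yyy = 0.000000; k1 = (0.464729, 0.633401, -0.356218, 0.081747)
  k2: at (x, y) = (-0.190139, 0.828759), (dx/dtau, dy/dtau) = (0.455823, 0.635445); Gamma_xxx = 0.000000, Gamma_xxy = 0.000000, Gamma_xyy = 0.886456, Gamma_yxx = 0.000000, Gamma_yxy = -0.139079, Gamma_yyy = 0.000000; k2 = (0.455823, 0.635445, -0.357942, 0.080569)
  k3: at (x, y) = (-0.190362, 0.828810), (dx/dtau, dy/dtau) = (0.455780, 0.635416); Gamma_xxx = 0.000000, Gamma_xxy = 0.000000, Gamma_xyy = 0.886483, Gamma_yxx = 0.000000, Gamma_yxy = -0.139075, Gamma_yyy = 0.000000; k3 = (0.455780, 0.635416, -0.357920, 0.080555)
  k4: at (x, y) = (-0.178969, 0.844695), (dx/dtau, dy/dtau) = (0.446833, 0.637429); Gamma_xxx = 0.000000, Gamma_xxy = 0.000000, Gamma_xyy = 0.885078, Gamma_yxx = 0.000000, Gamma_yxy = -0.139296, Gamma_yyy = 0.000000; k4 = (0.446833, 0.637429, -0.359621, 0.079350)
  Y <- Y + (h/6)(k1 + 2k2 + 2k3 + k4): x = -0.1790, y = 0.8447, dx/dtau = 0.4468, dy/dtau = 0.6374
step 4:
  k1: at (x, y) = (-0.178968, 0.844695), (dx/dtau, dy/dtau) = (0.446832, 0.637429); Gamma_xxx = 0.000000, Gamma_xxy = 0.000000, Gamma_xyy = 0.885078, Gamma_yxx = 0.000000, Gamma_yxy = -0.139296, Gamma_yyy = 0.000000; k1 = (0.446832, 0.637429, -0.359622, 0.079350)
  k2: at (x, y) = (-0.167797, 0.860631), (dx/dtau, dy/dtau) = (0.437842, 0.639413); Gamma_xxx = 0.000000, Gamma_xxy = 0.000000, Gamma_xyy = 0.883701, Gamma_yxx = 0.000000, Gamma_yxy = -0.139513, Gamma_yyy = 0.000000; k2 = (0.437842, 0.639413, -0.361300, 0.078117)
  k3: at (x, y) = (-0.168022, 0.860680), (dx/dtau, dy/dtau) = (0.437800, 0.639382); Gamma_xxx = 0.000000, Gamma_xxy = 0.000000, Gamma_xyy = 0.883729, Gamma_yxx = 0.000000, Gamma_yxy = -0.139509, Gamma_yyy = 0.000000; k3 = (0.437800, 0.639382, -0.361277, 0.078103)
  k4: at (x, y) = (-0.157078, 0.876664), (dx/dtau, dy/dtau) = (0.428768, 0.641334); Gamma_xxx = 0.000000, Gamma_xxy = 0.000000, Gamma_xyy = 0.882379, Gamma_yxx = 0.000000, Gamma_yxy = -0.139722, Gamma_yyy = 0.000000; k4 = (0.428768, 0.641334, -0.362931, 0.076843)
  Y <- Y + (h/6)(k1 + 2k2 + 2k3 + k4): x = -0.1571, y = 0.8767, dx/dtau = 0.4288, dy/dtau = 0.6413

Answer: x = -0.1571, y = 0.8767, dx/dtau = 0.4288, dy/dtau = 0.6413


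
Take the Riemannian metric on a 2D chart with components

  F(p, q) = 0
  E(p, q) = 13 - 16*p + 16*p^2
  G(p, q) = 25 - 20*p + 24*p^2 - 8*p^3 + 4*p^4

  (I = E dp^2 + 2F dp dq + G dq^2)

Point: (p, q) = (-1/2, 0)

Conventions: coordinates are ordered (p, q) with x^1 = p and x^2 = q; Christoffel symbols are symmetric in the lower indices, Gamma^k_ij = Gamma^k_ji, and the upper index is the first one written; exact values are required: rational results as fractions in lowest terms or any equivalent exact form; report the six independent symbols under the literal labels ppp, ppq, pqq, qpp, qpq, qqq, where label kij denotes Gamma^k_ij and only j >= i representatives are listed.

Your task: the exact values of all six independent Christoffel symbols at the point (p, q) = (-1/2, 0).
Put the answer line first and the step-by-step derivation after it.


Answer: Gamma_ppp = -16/25, Gamma_ppq = 0, Gamma_pqq = 26/25, Gamma_qpp = 0, Gamma_qpq = -8/13, Gamma_qqq = 0

E = 25, F = 0, G = 169/4 at the point
E_p = -32, E_q = 0, F_p = 0, F_q = 0, G_p = -52, G_q = 0
EG - F^2 = 4225/4;  g^inv = (4/4225) * [[169/4, 0], [0, 25]]
first-kind symbols [ij,l] = (1/2)(d_i g_jl + d_j g_il - d_l g_ij): [pp,p] = E_p/2 = -16, [pp,q] = F_p - E_q/2 = 0, [pq,p] = E_q/2 = 0, [pq,q] = G_p/2 = -26, [qq,p] = F_q - G_p/2 = 26, [qq,q] = G_q/2 = 0
Gamma^p_ij = (G*[ij,p] - F*[ij,q])/(EG - F^2), Gamma^q_ij = (E*[ij,q] - F*[ij,p])/(EG - F^2)


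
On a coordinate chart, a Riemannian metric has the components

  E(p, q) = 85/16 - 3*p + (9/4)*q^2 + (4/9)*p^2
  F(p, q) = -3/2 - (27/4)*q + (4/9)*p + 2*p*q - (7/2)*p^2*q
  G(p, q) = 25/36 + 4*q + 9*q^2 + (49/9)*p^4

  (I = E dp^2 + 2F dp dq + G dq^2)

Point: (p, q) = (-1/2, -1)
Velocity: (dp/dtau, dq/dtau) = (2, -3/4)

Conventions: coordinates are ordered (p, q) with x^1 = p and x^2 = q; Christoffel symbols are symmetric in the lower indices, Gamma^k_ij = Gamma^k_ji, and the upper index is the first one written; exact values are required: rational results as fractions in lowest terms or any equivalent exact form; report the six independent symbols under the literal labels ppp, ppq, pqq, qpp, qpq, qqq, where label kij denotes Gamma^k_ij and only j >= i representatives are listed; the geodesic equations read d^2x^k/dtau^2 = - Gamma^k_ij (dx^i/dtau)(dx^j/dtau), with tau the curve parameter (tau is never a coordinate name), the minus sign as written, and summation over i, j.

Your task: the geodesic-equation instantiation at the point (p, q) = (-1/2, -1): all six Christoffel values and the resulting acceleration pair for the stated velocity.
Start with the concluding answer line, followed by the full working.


Answer: Gamma_ppp = 186064/159913, Gamma_ppq = -86732/159913, Gamma_pqq = 92978/159913, Gamma_qpp = -287172/159913, Gamma_qpq = 63140/159913, Gamma_qqq = -291844/159913; accelerations (d^2p/dtau^2, d^2q/dtau^2) = (-650309/98408, 462237/49204)

E = 1321/144, F = 497/72, G = 869/144 at the point
E_p = -31/9, E_q = -9/2, F_p = -91/18, F_q = -69/8, G_p = -49/18, G_q = -14
EG - F^2 = 159913/20736;  g^inv = (20736/159913) * [[869/144, -497/72], [-497/72, 1321/144]]
first-kind symbols [ij,l] = (1/2)(d_i g_jl + d_j g_il - d_l g_ij): [pp,p] = E_p/2 = -31/18, [pp,q] = F_p - E_q/2 = -101/36, [pq,p] = E_q/2 = -9/4, [pq,q] = G_p/2 = -49/36, [qq,p] = F_q - G_p/2 = -523/72, [qq,q] = G_q/2 = -7
Gamma^p_ij = (G*[ij,p] - F*[ij,q])/(EG - F^2), Gamma^q_ij = (E*[ij,q] - F*[ij,p])/(EG - F^2)
Gamma_ppp = 186064/159913, Gamma_ppq = -86732/159913, Gamma_pqq = 92978/159913, Gamma_qpp = -287172/159913, Gamma_qpq = 63140/159913, Gamma_qqq = -291844/159913
d^2p/dtau^2 = -(Gamma_ppp*(2)^2 + 2*Gamma_ppq*(2)*(-3/4) + Gamma_pqq*(-3/4)^2) = -650309/98408
d^2q/dtau^2 = -(Gamma_qpp*(2)^2 + 2*Gamma_qpq*(2)*(-3/4) + Gamma_qqq*(-3/4)^2) = 462237/49204


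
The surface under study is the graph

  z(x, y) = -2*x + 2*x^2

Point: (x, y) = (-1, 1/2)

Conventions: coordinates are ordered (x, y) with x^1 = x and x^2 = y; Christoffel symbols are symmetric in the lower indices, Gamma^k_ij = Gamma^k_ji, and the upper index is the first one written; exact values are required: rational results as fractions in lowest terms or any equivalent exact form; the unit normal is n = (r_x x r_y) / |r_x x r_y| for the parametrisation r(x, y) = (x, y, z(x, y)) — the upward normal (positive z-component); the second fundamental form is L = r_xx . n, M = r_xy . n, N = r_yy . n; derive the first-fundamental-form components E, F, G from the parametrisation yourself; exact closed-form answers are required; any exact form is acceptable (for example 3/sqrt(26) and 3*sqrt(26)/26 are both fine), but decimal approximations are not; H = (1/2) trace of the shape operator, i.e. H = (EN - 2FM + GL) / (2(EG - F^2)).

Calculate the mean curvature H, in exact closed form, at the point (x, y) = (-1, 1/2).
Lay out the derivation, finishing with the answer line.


z_x = -6, z_y = 0, z_xx = 4, z_xy = 0, z_yy = 0
E = 37, F = 0, G = 1; answer radicand W^2 = 37
unnormalised second-form numerators: l = 4, m = 0, n = 0; L = l/sqrt(37), and similarly M = m/sqrt(W^2), N = n/sqrt(W^2)
H = (E*n - 2*F*m + G*l) / (2*(EG - F^2)*sqrt(W^2)); E*n - 2*F*m + G*l = 4, EG - F^2 = 37, so H = (2/37)/sqrt(37)

Answer: H = 2*sqrt(37)/1369


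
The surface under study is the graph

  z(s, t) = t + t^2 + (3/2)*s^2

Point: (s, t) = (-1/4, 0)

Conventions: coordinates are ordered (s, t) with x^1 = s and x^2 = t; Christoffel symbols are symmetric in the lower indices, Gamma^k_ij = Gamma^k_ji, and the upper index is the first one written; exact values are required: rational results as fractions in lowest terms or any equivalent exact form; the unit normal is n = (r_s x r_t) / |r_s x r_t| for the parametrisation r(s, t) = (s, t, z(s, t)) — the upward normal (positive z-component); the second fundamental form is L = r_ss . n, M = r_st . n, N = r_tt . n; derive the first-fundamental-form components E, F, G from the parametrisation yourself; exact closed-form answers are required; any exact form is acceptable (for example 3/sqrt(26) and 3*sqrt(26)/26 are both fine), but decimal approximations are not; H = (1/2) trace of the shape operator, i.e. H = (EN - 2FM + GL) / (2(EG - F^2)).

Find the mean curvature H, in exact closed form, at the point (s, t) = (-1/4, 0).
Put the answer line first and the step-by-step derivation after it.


Answer: H = 292*sqrt(41)/1681

z_s = -3/4, z_t = 1, z_ss = 3, z_st = 0, z_tt = 2
E = 25/16, F = -3/4, G = 2; answer radicand W^2 = 41/16
unnormalised second-form numerators: l = 3, m = 0, n = 2; L = l/sqrt(41/16), and similarly M = m/sqrt(W^2), N = n/sqrt(W^2)
H = (E*n - 2*F*m + G*l) / (2*(EG - F^2)*sqrt(W^2)); E*n - 2*F*m + G*l = 73/8, EG - F^2 = 41/16, so H = (73/41)/sqrt(41/16)


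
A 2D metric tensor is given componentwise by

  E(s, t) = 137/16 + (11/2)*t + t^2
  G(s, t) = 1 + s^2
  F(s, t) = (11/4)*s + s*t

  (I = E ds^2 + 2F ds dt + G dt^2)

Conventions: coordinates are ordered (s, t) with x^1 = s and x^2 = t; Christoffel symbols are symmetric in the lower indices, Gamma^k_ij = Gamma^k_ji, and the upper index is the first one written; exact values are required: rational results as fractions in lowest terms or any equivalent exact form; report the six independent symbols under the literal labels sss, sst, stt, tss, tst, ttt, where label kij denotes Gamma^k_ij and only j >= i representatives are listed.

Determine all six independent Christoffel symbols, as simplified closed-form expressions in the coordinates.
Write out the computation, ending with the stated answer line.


E = 137/16 + (11/2)*t + t^2; F = (11/4)*s + s*t; G = 1 + s^2
Gamma^k_ij = (1/2) g^{kl} (d_i g_jl + d_j g_il - d_l g_ij), with g^inv = (1/(EG-F^2)) [[G, -F], [-F, E]]
first partials: E_s = 0, E_t = 11/2 + 2*t, F_s = 11/4 + t, F_t = s, G_s = 2*s, G_t = 0
D = EG - F^2 = 137/16 + (11/2)*t + t^2 + s^2
expanded: Gamma^s_ss = (G E_s - 2F F_s + F E_t)/(2D), Gamma^s_st = (G E_t - F G_s)/(2D), Gamma^s_tt = (2G F_t - G G_s - F G_t)/(2D), Gamma^t_ss = (2E F_s - E E_t - F E_s)/(2D), Gamma^t_st = (E G_s - F E_t)/(2D), Gamma^t_tt = (E G_t - 2F F_t + F G_s)/(2D); substitute and cancel common factors

Answer: Gamma_sss = 0, Gamma_sst = (16*t + 44)/(16*s^2 + 16*t^2 + 88*t + 137), Gamma_stt = 0, Gamma_tss = 0, Gamma_tst = 16*s/(16*s^2 + 16*t^2 + 88*t + 137), Gamma_ttt = 0


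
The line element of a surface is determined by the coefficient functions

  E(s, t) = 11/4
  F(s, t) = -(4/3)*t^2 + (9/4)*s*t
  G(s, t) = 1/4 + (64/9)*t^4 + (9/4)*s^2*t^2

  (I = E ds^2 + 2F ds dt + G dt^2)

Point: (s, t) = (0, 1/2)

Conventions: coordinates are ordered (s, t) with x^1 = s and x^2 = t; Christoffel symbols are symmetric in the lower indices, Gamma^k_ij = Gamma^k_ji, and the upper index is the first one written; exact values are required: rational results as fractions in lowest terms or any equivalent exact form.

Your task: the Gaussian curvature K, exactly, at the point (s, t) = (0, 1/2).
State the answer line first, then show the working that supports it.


Answer: K = -40743/67081

E = 11/4, F = -1/3, G = 25/36, EG - F^2 = 259/144 at the point
E_s = 0, E_t = 0, F_s = 9/8, F_t = -4/3, G_s = 0, G_t = 32/9
E_tt = 0, F_st = 9/4, G_ss = 9/8
By Brioschi, K is (det M1 - det M2) divided by (EG - F^2) squared.
M1 = [[-E_tt/2 + F_st - G_ss/2, E_s/2, F_s - E_t/2], [F_t - G_s/2, E, F], [G_t/2, F, G]] = [[27/16, 0, 9/8], [-4/3, 11/4, -1/3], [16/9, -1/3, 25/36]]; det M1 = -503/256
M2 = [[0, E_t/2, G_s/2], [E_t/2, E, F], [G_s/2, F, G]] = [[0, 0, 0], [0, 11/4, -1/3], [0, -1/3, 25/36]]; det M2 = 0
det M1 - det M2 = -503/256; K = -503/256 / (259/144)^2 = -40743/67081


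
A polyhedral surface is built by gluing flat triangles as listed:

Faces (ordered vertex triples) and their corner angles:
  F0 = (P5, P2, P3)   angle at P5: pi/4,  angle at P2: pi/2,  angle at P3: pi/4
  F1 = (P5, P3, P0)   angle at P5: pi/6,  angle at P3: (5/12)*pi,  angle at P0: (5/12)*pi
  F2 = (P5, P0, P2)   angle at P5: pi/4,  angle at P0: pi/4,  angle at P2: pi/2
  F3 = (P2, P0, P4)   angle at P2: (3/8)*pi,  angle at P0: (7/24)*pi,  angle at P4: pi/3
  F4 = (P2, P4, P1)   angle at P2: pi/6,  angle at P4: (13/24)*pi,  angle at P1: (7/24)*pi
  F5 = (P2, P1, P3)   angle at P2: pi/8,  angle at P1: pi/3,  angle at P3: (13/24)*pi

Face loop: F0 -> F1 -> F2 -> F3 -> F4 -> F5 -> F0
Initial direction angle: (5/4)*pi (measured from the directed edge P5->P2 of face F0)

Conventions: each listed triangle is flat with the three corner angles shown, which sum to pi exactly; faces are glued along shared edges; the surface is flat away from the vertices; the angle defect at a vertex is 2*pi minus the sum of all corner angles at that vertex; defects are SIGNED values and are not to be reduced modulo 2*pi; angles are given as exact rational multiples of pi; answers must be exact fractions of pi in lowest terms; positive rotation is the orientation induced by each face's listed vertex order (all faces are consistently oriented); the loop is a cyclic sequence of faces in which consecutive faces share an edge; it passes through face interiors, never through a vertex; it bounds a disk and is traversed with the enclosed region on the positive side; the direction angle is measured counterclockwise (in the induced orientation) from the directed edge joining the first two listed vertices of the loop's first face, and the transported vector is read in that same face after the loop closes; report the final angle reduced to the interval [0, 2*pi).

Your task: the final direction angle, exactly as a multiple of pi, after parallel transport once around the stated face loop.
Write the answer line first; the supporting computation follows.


Answer: final direction angle = (11/12)*pi

enclosed vertex P2: corner angles sum to (5/3)*pi, defect = 2*pi - (5/3)*pi = pi/3
enclosed vertex P5: corner angles sum to (2/3)*pi, defect = 2*pi - (2/3)*pi = (4/3)*pi
final direction = starting direction + enclosed defect total, reduced mod 2*pi (induced orientation)
final angle = (5/4)*pi + (5/3)*pi = (11/12)*pi (mod 2*pi)


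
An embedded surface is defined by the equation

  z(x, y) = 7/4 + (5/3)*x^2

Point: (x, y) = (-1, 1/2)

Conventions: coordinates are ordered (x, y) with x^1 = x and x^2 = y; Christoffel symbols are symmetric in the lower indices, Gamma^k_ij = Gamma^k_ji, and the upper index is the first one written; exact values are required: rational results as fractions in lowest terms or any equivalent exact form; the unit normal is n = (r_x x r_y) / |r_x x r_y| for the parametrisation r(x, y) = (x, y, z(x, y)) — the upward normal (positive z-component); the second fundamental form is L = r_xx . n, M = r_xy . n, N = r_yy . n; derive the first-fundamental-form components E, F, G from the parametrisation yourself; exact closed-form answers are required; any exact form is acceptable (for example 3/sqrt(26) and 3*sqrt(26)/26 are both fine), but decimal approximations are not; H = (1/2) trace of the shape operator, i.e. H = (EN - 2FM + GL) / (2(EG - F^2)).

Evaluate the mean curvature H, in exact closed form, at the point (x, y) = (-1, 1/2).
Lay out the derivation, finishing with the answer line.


z_x = -10/3, z_y = 0, z_xx = 10/3, z_xy = 0, z_yy = 0
E = 109/9, F = 0, G = 1; answer radicand W^2 = 109/9
unnormalised second-form numerators: l = 10/3, m = 0, n = 0; L = l/sqrt(109/9), and similarly M = m/sqrt(W^2), N = n/sqrt(W^2)
H = (E*n - 2*F*m + G*l) / (2*(EG - F^2)*sqrt(W^2)); E*n - 2*F*m + G*l = 10/3, EG - F^2 = 109/9, so H = (15/109)/sqrt(109/9)

Answer: H = 45*sqrt(109)/11881


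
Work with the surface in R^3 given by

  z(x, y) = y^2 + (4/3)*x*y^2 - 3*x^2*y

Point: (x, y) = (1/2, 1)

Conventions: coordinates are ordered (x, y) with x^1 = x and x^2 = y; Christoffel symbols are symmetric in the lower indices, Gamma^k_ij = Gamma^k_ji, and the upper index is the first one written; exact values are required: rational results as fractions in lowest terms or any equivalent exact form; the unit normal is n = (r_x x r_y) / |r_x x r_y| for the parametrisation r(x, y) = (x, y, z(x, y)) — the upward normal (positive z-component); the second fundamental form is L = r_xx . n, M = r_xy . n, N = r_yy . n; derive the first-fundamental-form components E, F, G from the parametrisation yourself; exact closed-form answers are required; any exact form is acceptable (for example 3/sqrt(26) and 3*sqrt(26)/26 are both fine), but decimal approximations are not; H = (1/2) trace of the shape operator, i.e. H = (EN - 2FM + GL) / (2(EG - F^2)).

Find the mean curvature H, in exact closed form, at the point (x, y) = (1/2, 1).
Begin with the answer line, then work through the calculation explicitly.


Answer: H = -6276*sqrt(1505)/453005

z_x = -5/3, z_y = 31/12, z_xx = -6, z_xy = -1/3, z_yy = 10/3
E = 34/9, F = -155/36, G = 1105/144; answer radicand W^2 = 1505/144
unnormalised second-form numerators: l = -6, m = -1/3, n = 10/3; L = l/sqrt(1505/144), and similarly M = m/sqrt(W^2), N = n/sqrt(W^2)
H = (E*n - 2*F*m + G*l) / (2*(EG - F^2)*sqrt(W^2)); E*n - 2*F*m + G*l = -2615/72, EG - F^2 = 1505/144, so H = (-523/301)/sqrt(1505/144)


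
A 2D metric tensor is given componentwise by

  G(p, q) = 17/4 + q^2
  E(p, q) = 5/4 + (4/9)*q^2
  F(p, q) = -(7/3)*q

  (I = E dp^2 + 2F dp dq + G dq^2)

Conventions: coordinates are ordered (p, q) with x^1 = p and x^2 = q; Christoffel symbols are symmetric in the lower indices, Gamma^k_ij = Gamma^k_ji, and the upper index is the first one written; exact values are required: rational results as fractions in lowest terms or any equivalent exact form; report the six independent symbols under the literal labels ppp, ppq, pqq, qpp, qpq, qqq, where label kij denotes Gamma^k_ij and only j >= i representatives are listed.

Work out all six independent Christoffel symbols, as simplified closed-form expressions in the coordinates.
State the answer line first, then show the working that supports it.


Answer: Gamma_ppp = -448*q^2/(192*q^4 - 996*q^2 + 2295), Gamma_ppq = (64*q^3 + 272*q)/(64*q^4 - 332*q^2 + 765), Gamma_pqq = -1428/(64*q^4 - 332*q^2 + 765), Gamma_qpp = (-256*q^3 - 720*q)/(576*q^4 - 2988*q^2 + 6885), Gamma_qpq = 448*q^2/(192*q^4 - 996*q^2 + 2295), Gamma_qqq = (64*q^3 - 604*q)/(64*q^4 - 332*q^2 + 765)

E = 5/4 + (4/9)*q^2; F = -(7/3)*q; G = 17/4 + q^2
Gamma^k_ij = (1/2) g^{kl} (d_i g_jl + d_j g_il - d_l g_ij), with g^inv = (1/(EG-F^2)) [[G, -F], [-F, E]]
first partials: E_p = 0, E_q = (8/9)*q, F_p = 0, F_q = -7/3, G_p = 0, G_q = 2*q
D = EG - F^2 = 85/16 - (83/36)*q^2 + (4/9)*q^4
expanded: Gamma^p_pp = (G E_p - 2F F_p + F E_q)/(2D), Gamma^p_pq = (G E_q - F G_p)/(2D), Gamma^p_qq = (2G F_q - G G_p - F G_q)/(2D), Gamma^q_pp = (2E F_p - E E_q - F E_p)/(2D), Gamma^q_pq = (E G_p - F E_q)/(2D), Gamma^q_qq = (E G_q - 2F F_q + F G_p)/(2D); substitute and cancel common factors


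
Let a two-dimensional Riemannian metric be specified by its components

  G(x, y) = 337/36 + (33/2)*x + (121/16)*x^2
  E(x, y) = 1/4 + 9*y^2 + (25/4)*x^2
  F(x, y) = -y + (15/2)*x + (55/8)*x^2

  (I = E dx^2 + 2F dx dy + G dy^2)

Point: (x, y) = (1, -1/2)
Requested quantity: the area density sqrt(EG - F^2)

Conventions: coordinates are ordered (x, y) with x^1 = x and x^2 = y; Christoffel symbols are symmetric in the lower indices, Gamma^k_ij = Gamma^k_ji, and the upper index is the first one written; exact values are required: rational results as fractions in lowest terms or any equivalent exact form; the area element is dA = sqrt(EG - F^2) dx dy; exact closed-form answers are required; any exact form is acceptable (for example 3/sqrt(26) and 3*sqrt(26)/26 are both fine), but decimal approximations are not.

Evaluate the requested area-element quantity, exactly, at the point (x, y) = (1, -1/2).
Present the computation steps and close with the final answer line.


E = 35/4, F = 119/8, G = 4813/144; EG - F^2 = 20503/288

Answer: sqrt(EG - F^2) = sqrt(41006)/24
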